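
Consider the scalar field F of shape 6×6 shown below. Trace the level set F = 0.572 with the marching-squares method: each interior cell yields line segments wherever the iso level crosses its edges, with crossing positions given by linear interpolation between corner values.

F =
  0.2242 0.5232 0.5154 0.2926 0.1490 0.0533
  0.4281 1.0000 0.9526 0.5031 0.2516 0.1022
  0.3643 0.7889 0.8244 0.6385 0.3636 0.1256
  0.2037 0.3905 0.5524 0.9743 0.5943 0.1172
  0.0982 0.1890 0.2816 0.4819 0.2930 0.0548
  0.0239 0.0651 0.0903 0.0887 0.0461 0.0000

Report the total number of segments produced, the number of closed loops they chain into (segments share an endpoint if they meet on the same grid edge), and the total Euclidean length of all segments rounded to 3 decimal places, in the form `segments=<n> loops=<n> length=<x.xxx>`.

segments=14 loops=1 length=11.269

cell (0,0): code 0100 → (0.102,1.000)–(1.000,0.252)
cell (0,1): code 1100 → (0.129,2.000)–(0.102,1.000)
cell (0,2): code 1000 → (1.000,2.847)–(0.129,2.000)
cell (1,0): code 0110 → (1.000,0.252)–(2.000,0.489)
cell (1,2): code 1101 → (1.509,3.000)–(1.000,2.847)
cell (1,3): code 1000 → (2.000,3.242)–(1.509,3.000)
cell (2,0): code 0010 → (2.000,0.489)–(2.544,1.000)
cell (2,1): code 0011 → (2.544,1.000)–(2.928,2.000)
cell (2,2): code 0111 → (2.928,2.000)–(3.000,2.046)
cell (2,3): code 1101 → (2.903,4.000)–(2.000,3.242)
cell (2,4): code 1000 → (3.000,4.047)–(2.903,4.000)
cell (3,2): code 0010 → (3.000,2.046)–(3.817,3.000)
cell (3,3): code 0011 → (3.817,3.000)–(3.074,4.000)
cell (3,4): code 0001 → (3.074,4.000)–(3.000,4.047)
total: 14 segments, chained into 1 closed loop(s), length Σ = 11.269243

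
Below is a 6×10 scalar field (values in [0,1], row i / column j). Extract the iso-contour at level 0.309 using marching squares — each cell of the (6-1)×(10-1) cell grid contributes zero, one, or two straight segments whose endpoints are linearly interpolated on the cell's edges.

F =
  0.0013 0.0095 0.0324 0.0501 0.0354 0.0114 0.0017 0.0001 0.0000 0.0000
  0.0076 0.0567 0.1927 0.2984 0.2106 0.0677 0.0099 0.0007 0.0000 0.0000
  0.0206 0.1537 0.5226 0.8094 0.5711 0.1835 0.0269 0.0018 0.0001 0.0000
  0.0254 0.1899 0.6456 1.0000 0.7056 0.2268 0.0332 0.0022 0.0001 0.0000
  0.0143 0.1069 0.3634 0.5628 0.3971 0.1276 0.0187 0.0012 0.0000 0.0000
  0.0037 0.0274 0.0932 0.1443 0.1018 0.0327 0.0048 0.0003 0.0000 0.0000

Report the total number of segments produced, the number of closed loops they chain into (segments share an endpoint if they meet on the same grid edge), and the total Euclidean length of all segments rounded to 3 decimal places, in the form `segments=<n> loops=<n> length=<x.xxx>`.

segments=12 loops=1 length=11.080

cell (1,1): code 0100 → (1.353,2.000)–(2.000,1.421)
cell (1,2): code 1100 → (1.021,3.000)–(1.353,2.000)
cell (1,3): code 1100 → (1.273,4.000)–(1.021,3.000)
cell (1,4): code 1000 → (2.000,4.676)–(1.273,4.000)
cell (2,1): code 0110 → (2.000,1.421)–(3.000,1.261)
cell (2,4): code 1001 → (3.000,4.828)–(2.000,4.676)
cell (3,1): code 0110 → (3.000,1.261)–(4.000,1.788)
cell (3,4): code 1001 → (4.000,4.327)–(3.000,4.828)
cell (4,1): code 0010 → (4.000,1.788)–(4.201,2.000)
cell (4,2): code 0011 → (4.201,2.000)–(4.606,3.000)
cell (4,3): code 0011 → (4.606,3.000)–(4.298,4.000)
cell (4,4): code 0001 → (4.298,4.000)–(4.000,4.327)
total: 12 segments, chained into 1 closed loop(s), length Σ = 11.079762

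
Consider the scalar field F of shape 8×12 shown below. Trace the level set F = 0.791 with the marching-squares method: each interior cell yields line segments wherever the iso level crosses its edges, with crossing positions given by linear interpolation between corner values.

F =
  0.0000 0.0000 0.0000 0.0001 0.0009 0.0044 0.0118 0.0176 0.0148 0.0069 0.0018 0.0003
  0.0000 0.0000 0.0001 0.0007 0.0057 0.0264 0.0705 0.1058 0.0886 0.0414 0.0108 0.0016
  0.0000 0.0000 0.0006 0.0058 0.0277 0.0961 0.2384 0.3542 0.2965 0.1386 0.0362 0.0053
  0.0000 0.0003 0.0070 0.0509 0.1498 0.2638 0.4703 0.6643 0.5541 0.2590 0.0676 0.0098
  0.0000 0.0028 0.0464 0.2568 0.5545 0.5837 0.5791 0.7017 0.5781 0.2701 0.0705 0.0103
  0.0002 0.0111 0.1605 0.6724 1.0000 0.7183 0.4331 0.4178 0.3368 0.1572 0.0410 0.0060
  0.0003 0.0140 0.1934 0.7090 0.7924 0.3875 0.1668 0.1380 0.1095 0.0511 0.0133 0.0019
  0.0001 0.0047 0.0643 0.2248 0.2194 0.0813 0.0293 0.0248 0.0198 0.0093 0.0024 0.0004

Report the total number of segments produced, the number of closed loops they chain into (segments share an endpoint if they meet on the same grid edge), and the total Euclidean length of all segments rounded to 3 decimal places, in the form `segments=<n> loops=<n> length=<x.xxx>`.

segments=6 loops=1 length=4.111

cell (4,3): code 0100 → (4.531,4.000)–(5.000,3.362)
cell (4,4): code 1000 → (5.000,4.742)–(4.531,4.000)
cell (5,3): code 0110 → (5.000,3.362)–(6.000,3.983)
cell (5,4): code 1001 → (6.000,4.003)–(5.000,4.742)
cell (6,3): code 0010 → (6.000,3.983)–(6.002,4.000)
cell (6,4): code 0001 → (6.002,4.000)–(6.000,4.003)
total: 6 segments, chained into 1 closed loop(s), length Σ = 4.111241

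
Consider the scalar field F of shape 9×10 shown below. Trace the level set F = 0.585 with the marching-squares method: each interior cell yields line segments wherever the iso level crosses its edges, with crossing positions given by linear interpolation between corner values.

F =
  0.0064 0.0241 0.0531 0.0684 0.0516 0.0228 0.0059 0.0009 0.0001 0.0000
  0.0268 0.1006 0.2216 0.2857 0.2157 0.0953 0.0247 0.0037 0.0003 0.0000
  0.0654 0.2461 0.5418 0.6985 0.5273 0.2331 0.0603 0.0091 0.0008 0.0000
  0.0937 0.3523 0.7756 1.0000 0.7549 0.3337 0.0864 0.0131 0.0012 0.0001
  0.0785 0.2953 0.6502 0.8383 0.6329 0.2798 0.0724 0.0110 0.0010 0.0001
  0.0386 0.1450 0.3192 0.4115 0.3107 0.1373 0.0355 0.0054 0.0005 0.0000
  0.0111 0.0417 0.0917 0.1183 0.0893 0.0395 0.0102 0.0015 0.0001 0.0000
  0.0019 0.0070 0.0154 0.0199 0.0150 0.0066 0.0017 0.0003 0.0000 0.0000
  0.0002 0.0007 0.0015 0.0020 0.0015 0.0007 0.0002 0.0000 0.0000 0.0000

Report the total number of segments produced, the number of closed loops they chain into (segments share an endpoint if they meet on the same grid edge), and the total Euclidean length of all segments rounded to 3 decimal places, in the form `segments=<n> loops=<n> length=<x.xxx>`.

cell (1,2): code 0100 → (1.725,3.000)–(2.000,2.276)
cell (1,3): code 1000 → (2.000,3.663)–(1.725,3.000)
cell (2,1): code 0100 → (2.185,2.000)–(3.000,1.550)
cell (2,2): code 1110 → (2.000,2.276)–(2.185,2.000)
cell (2,3): code 1101 → (2.254,4.000)–(2.000,3.663)
cell (2,4): code 1000 → (3.000,4.403)–(2.254,4.000)
cell (3,1): code 0110 → (3.000,1.550)–(4.000,1.816)
cell (3,4): code 1001 → (4.000,4.136)–(3.000,4.403)
cell (4,1): code 0010 → (4.000,1.816)–(4.197,2.000)
cell (4,2): code 0011 → (4.197,2.000)–(4.593,3.000)
cell (4,3): code 0011 → (4.593,3.000)–(4.149,4.000)
cell (4,4): code 0001 → (4.149,4.000)–(4.000,4.136)
total: 12 segments, chained into 1 closed loop(s), length Σ = 8.736842

segments=12 loops=1 length=8.737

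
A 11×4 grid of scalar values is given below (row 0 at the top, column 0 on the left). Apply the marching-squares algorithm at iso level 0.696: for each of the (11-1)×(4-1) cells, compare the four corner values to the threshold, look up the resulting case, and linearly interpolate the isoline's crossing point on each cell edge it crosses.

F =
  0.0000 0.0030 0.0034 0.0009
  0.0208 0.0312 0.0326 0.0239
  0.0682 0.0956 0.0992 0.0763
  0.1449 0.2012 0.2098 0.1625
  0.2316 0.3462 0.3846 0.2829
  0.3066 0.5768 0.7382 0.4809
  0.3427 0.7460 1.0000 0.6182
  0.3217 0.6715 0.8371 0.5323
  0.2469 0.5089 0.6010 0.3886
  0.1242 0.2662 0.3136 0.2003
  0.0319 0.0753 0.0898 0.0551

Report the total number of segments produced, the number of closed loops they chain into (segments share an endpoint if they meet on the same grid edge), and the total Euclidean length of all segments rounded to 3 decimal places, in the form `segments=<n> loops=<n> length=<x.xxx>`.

cell (4,1): code 0100 → (4.881,2.000)–(5.000,1.739)
cell (4,2): code 1000 → (5.000,2.164)–(4.881,2.000)
cell (5,0): code 0100 → (5.704,1.000)–(6.000,0.876)
cell (5,1): code 1110 → (5.000,1.739)–(5.704,1.000)
cell (5,2): code 1001 → (6.000,2.796)–(5.000,2.164)
cell (6,0): code 0010 → (6.000,0.876)–(6.671,1.000)
cell (6,1): code 0111 → (6.671,1.000)–(7.000,1.148)
cell (6,2): code 1001 → (7.000,2.463)–(6.000,2.796)
cell (7,1): code 0010 → (7.000,1.148)–(7.598,2.000)
cell (7,2): code 0001 → (7.598,2.000)–(7.000,2.463)
total: 10 segments, chained into 1 closed loop(s), length Σ = 6.908339

segments=10 loops=1 length=6.908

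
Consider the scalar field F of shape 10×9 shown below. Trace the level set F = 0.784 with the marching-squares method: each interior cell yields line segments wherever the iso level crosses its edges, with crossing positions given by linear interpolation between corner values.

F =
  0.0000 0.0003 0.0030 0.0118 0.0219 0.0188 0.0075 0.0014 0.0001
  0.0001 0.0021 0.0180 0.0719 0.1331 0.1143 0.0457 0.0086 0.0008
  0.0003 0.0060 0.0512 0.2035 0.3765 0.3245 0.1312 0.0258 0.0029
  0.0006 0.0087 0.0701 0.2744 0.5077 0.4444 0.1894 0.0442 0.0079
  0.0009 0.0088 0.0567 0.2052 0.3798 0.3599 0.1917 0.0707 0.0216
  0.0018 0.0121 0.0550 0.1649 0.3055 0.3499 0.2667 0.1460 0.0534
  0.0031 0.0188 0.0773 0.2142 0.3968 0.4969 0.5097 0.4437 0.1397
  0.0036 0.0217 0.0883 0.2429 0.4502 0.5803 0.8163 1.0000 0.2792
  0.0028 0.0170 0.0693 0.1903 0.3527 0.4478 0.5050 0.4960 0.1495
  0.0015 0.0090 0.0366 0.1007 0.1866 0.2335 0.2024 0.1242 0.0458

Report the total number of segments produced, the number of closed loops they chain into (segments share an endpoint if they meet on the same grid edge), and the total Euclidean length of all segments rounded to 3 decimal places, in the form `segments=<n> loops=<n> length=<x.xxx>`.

cell (6,5): code 0100 → (6.895,6.000)–(7.000,5.863)
cell (6,6): code 1100 → (6.612,7.000)–(6.895,6.000)
cell (6,7): code 1000 → (7.000,7.300)–(6.612,7.000)
cell (7,5): code 0010 → (7.000,5.863)–(7.104,6.000)
cell (7,6): code 0011 → (7.104,6.000)–(7.429,7.000)
cell (7,7): code 0001 → (7.429,7.000)–(7.000,7.300)
total: 6 segments, chained into 1 closed loop(s), length Σ = 3.448565

segments=6 loops=1 length=3.449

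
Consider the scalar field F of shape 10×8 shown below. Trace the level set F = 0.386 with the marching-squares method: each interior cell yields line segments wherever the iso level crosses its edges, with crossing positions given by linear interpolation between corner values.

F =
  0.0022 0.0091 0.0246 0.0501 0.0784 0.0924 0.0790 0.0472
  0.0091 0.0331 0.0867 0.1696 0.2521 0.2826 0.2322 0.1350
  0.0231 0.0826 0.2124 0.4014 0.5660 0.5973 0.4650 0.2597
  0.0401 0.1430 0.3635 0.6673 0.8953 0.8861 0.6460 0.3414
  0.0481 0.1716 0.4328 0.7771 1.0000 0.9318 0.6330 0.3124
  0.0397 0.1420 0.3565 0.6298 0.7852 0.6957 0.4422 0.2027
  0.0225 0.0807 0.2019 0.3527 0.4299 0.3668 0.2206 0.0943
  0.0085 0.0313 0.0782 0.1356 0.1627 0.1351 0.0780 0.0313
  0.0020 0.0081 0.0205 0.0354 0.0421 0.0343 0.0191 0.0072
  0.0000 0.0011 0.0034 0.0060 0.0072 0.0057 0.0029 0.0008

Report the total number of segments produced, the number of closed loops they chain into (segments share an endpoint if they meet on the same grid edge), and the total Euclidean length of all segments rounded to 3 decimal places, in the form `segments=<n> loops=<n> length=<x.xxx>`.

cell (1,2): code 0100 → (1.934,3.000)–(2.000,2.919)
cell (1,3): code 1100 → (1.427,4.000)–(1.934,3.000)
cell (1,4): code 1100 → (1.329,5.000)–(1.427,4.000)
cell (1,5): code 1100 → (1.661,6.000)–(1.329,5.000)
cell (1,6): code 1000 → (2.000,6.385)–(1.661,6.000)
cell (2,2): code 0110 → (2.000,2.919)–(3.000,2.074)
cell (2,6): code 1001 → (3.000,6.854)–(2.000,6.385)
cell (3,1): code 0100 → (3.325,2.000)–(4.000,1.821)
cell (3,2): code 1110 → (3.000,2.074)–(3.325,2.000)
cell (3,6): code 1001 → (4.000,6.770)–(3.000,6.854)
cell (4,1): code 0010 → (4.000,1.821)–(4.613,2.000)
cell (4,2): code 0111 → (4.613,2.000)–(5.000,2.108)
cell (4,6): code 1001 → (5.000,6.235)–(4.000,6.770)
cell (5,2): code 0010 → (5.000,2.108)–(5.880,3.000)
cell (5,3): code 0111 → (5.880,3.000)–(6.000,3.431)
cell (5,4): code 1011 → (6.000,4.696)–(5.942,5.000)
cell (5,5): code 0011 → (5.942,5.000)–(5.254,6.000)
cell (5,6): code 0001 → (5.254,6.000)–(5.000,6.235)
cell (6,3): code 0010 → (6.000,3.431)–(6.164,4.000)
cell (6,4): code 0001 → (6.164,4.000)–(6.000,4.696)
total: 20 segments, chained into 1 closed loop(s), length Σ = 15.297852

segments=20 loops=1 length=15.298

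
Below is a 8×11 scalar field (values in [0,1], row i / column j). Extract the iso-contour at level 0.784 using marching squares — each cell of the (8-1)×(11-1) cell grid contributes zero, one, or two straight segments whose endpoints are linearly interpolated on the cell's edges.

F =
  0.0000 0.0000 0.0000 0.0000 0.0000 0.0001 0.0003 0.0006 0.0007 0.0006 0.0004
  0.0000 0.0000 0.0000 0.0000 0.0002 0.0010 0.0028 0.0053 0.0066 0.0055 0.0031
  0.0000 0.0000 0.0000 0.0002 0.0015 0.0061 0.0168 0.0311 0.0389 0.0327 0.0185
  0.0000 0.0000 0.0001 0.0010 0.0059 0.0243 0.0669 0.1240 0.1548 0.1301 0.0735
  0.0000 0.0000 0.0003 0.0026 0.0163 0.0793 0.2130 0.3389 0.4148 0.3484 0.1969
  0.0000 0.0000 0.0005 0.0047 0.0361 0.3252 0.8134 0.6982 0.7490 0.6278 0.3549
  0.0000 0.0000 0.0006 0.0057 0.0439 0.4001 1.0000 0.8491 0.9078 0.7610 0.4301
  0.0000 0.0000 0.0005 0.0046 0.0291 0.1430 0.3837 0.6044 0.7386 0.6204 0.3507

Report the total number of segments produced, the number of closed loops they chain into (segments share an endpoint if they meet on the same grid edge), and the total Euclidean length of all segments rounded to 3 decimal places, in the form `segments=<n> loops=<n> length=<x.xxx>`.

cell (4,5): code 0100 → (4.951,6.000)–(5.000,5.940)
cell (4,6): code 1000 → (5.000,6.255)–(4.951,6.000)
cell (5,5): code 0110 → (5.000,5.940)–(6.000,5.640)
cell (5,6): code 1101 → (5.569,7.000)–(5.000,6.255)
cell (5,7): code 1100 → (5.220,8.000)–(5.569,7.000)
cell (5,8): code 1000 → (6.000,8.843)–(5.220,8.000)
cell (6,5): code 0010 → (6.000,5.640)–(6.350,6.000)
cell (6,6): code 0011 → (6.350,6.000)–(6.266,7.000)
cell (6,7): code 0011 → (6.266,7.000)–(6.732,8.000)
cell (6,8): code 0001 → (6.732,8.000)–(6.000,8.843)
total: 10 segments, chained into 1 closed loop(s), length Σ = 8.251447

segments=10 loops=1 length=8.251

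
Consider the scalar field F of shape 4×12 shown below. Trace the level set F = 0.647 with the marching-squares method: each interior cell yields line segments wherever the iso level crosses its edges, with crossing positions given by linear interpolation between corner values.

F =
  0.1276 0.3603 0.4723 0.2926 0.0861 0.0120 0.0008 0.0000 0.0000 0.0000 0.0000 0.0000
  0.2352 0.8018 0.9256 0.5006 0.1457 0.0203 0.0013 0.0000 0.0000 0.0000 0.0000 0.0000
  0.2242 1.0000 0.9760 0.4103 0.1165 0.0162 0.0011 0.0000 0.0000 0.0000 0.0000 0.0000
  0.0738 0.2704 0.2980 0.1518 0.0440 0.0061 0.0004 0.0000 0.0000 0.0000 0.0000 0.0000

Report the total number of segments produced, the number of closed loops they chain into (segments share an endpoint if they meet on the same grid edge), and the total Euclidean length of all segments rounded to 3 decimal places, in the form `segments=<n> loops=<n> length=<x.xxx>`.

cell (0,0): code 0100 → (0.649,1.000)–(1.000,0.727)
cell (0,1): code 1100 → (0.385,2.000)–(0.649,1.000)
cell (0,2): code 1000 → (1.000,2.656)–(0.385,2.000)
cell (1,0): code 0110 → (1.000,0.727)–(2.000,0.545)
cell (1,2): code 1001 → (2.000,2.582)–(1.000,2.656)
cell (2,0): code 0010 → (2.000,0.545)–(2.484,1.000)
cell (2,1): code 0011 → (2.484,1.000)–(2.485,2.000)
cell (2,2): code 0001 → (2.485,2.000)–(2.000,2.582)
total: 8 segments, chained into 1 closed loop(s), length Σ = 6.818071

segments=8 loops=1 length=6.818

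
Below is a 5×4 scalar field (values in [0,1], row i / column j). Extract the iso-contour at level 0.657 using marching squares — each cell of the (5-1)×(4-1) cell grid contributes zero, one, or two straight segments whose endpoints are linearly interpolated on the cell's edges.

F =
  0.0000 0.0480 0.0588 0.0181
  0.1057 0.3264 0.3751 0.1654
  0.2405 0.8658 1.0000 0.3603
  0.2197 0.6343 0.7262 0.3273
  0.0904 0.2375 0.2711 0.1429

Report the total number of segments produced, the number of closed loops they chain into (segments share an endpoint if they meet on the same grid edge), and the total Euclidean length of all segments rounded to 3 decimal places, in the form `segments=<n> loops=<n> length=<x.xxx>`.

cell (1,0): code 0100 → (1.613,1.000)–(2.000,0.666)
cell (1,1): code 1100 → (1.451,2.000)–(1.613,1.000)
cell (1,2): code 1000 → (2.000,2.536)–(1.451,2.000)
cell (2,0): code 0010 → (2.000,0.666)–(2.902,1.000)
cell (2,1): code 0111 → (2.902,1.000)–(3.000,1.247)
cell (2,2): code 1001 → (3.000,2.173)–(2.000,2.536)
cell (3,1): code 0010 → (3.000,1.247)–(3.152,2.000)
cell (3,2): code 0001 → (3.152,2.000)–(3.000,2.173)
total: 8 segments, chained into 1 closed loop(s), length Σ = 5.581695

segments=8 loops=1 length=5.582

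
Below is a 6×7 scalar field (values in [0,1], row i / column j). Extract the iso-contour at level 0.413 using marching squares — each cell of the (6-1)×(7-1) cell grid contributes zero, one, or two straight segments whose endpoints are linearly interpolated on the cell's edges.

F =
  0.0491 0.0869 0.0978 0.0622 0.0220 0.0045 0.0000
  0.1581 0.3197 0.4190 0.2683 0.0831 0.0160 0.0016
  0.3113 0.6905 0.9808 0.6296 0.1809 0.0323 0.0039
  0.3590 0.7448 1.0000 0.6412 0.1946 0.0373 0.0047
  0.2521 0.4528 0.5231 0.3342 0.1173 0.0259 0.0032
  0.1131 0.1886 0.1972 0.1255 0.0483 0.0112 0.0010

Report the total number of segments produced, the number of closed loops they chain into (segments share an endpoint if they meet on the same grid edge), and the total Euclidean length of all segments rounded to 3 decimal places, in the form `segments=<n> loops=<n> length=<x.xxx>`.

cell (0,1): code 0100 → (0.981,2.000)–(1.000,1.940)
cell (0,2): code 1000 → (1.000,2.040)–(0.981,2.000)
cell (1,0): code 0100 → (1.252,1.000)–(2.000,0.268)
cell (1,1): code 1110 → (1.000,1.940)–(1.252,1.000)
cell (1,2): code 1101 → (1.400,3.000)–(1.000,2.040)
cell (1,3): code 1000 → (2.000,3.483)–(1.400,3.000)
cell (2,0): code 0110 → (2.000,0.268)–(3.000,0.140)
cell (2,3): code 1001 → (3.000,3.511)–(2.000,3.483)
cell (3,0): code 0110 → (3.000,0.140)–(4.000,0.802)
cell (3,2): code 1011 → (4.000,2.583)–(3.743,3.000)
cell (3,3): code 0001 → (3.743,3.000)–(3.000,3.511)
cell (4,0): code 0010 → (4.000,0.802)–(4.151,1.000)
cell (4,1): code 0011 → (4.151,1.000)–(4.338,2.000)
cell (4,2): code 0001 → (4.338,2.000)–(4.000,2.583)
total: 14 segments, chained into 1 closed loop(s), length Σ = 10.476271

segments=14 loops=1 length=10.476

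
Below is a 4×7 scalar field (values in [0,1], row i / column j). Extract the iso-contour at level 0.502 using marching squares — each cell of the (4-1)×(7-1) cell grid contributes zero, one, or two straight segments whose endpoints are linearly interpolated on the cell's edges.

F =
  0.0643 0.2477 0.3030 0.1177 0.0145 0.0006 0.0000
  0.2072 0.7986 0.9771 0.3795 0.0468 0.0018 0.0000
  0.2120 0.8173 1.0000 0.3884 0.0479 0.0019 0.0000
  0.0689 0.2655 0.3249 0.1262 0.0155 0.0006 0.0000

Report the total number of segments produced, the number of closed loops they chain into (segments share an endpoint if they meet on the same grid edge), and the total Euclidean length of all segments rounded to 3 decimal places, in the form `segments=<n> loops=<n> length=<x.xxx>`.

segments=8 loops=1 length=7.698

cell (0,0): code 0100 → (0.462,1.000)–(1.000,0.498)
cell (0,1): code 1100 → (0.295,2.000)–(0.462,1.000)
cell (0,2): code 1000 → (1.000,2.795)–(0.295,2.000)
cell (1,0): code 0110 → (1.000,0.498)–(2.000,0.479)
cell (1,2): code 1001 → (2.000,2.814)–(1.000,2.795)
cell (2,0): code 0010 → (2.000,0.479)–(2.571,1.000)
cell (2,1): code 0011 → (2.571,1.000)–(2.738,2.000)
cell (2,2): code 0001 → (2.738,2.000)–(2.000,2.814)
total: 8 segments, chained into 1 closed loop(s), length Σ = 7.697994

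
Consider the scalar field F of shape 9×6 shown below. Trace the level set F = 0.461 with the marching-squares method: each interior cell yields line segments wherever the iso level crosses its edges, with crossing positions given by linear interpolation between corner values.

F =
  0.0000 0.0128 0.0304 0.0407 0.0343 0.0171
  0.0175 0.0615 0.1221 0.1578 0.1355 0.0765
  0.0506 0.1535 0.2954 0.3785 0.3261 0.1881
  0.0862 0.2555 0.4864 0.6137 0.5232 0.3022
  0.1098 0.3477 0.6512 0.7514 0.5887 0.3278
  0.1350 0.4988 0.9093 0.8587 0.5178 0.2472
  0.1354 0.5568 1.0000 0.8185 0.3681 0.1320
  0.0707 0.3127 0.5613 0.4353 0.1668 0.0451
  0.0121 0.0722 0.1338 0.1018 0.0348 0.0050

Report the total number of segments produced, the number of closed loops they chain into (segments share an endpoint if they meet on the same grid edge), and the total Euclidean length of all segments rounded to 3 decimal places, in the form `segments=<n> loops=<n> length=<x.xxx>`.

segments=18 loops=1 length=13.205

cell (2,1): code 0100 → (2.867,2.000)–(3.000,1.890)
cell (2,2): code 1100 → (2.351,3.000)–(2.867,2.000)
cell (2,3): code 1100 → (2.684,4.000)–(2.351,3.000)
cell (2,4): code 1000 → (3.000,4.281)–(2.684,4.000)
cell (3,1): code 0110 → (3.000,1.890)–(4.000,1.373)
cell (3,4): code 1001 → (4.000,4.489)–(3.000,4.281)
cell (4,0): code 0100 → (4.750,1.000)–(5.000,0.896)
cell (4,1): code 1110 → (4.000,1.373)–(4.750,1.000)
cell (4,4): code 1001 → (5.000,4.210)–(4.000,4.489)
cell (5,0): code 0110 → (5.000,0.896)–(6.000,0.773)
cell (5,3): code 1011 → (6.000,3.794)–(5.379,4.000)
cell (5,4): code 0001 → (5.379,4.000)–(5.000,4.210)
cell (6,0): code 0010 → (6.000,0.773)–(6.392,1.000)
cell (6,1): code 0111 → (6.392,1.000)–(7.000,1.597)
cell (6,2): code 1011 → (7.000,2.796)–(6.933,3.000)
cell (6,3): code 0001 → (6.933,3.000)–(6.000,3.794)
cell (7,1): code 0010 → (7.000,1.597)–(7.235,2.000)
cell (7,2): code 0001 → (7.235,2.000)–(7.000,2.796)
total: 18 segments, chained into 1 closed loop(s), length Σ = 13.205253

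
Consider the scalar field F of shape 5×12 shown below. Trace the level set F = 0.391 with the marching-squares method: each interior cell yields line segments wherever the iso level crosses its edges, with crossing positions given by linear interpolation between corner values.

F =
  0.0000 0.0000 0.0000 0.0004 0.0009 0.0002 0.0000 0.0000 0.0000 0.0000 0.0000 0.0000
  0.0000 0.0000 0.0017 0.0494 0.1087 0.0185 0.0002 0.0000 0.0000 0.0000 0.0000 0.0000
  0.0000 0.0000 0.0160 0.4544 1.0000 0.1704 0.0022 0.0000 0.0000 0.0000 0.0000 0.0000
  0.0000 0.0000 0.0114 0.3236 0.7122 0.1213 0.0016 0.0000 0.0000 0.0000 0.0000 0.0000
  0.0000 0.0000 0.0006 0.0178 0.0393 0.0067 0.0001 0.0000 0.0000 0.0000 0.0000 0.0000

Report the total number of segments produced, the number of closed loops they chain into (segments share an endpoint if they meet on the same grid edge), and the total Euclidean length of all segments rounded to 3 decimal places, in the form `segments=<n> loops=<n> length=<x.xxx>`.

cell (1,2): code 0100 → (1.843,3.000)–(2.000,2.855)
cell (1,3): code 1100 → (1.317,4.000)–(1.843,3.000)
cell (1,4): code 1000 → (2.000,4.734)–(1.317,4.000)
cell (2,2): code 0010 → (2.000,2.855)–(2.485,3.000)
cell (2,3): code 0111 → (2.485,3.000)–(3.000,3.173)
cell (2,4): code 1001 → (3.000,4.544)–(2.000,4.734)
cell (3,3): code 0010 → (3.000,3.173)–(3.477,4.000)
cell (3,4): code 0001 → (3.477,4.000)–(3.000,4.544)
total: 8 segments, chained into 1 closed loop(s), length Σ = 6.091636

segments=8 loops=1 length=6.092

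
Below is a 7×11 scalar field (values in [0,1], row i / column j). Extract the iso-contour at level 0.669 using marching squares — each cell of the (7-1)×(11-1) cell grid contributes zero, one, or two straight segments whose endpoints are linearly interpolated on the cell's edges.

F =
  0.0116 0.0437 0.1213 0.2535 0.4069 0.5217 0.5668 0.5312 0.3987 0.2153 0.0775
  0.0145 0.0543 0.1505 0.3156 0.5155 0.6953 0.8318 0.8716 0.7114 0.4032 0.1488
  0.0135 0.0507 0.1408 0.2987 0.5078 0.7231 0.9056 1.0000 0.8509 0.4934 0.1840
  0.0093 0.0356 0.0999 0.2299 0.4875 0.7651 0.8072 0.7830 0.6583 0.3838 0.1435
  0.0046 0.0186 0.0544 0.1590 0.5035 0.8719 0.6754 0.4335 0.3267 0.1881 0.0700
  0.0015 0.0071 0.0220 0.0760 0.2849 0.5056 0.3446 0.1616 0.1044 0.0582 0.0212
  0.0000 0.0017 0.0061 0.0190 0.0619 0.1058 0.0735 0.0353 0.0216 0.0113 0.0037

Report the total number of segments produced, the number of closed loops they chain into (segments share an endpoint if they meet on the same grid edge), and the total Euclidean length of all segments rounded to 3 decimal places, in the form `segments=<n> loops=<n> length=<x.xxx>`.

segments=16 loops=1 length=12.981

cell (0,4): code 0100 → (0.849,5.000)–(1.000,4.854)
cell (0,5): code 1100 → (0.386,6.000)–(0.849,5.000)
cell (0,6): code 1100 → (0.405,7.000)–(0.386,6.000)
cell (0,7): code 1100 → (0.864,8.000)–(0.405,7.000)
cell (0,8): code 1000 → (1.000,8.138)–(0.864,8.000)
cell (1,4): code 0110 → (1.000,4.854)–(2.000,4.749)
cell (1,8): code 1001 → (2.000,8.509)–(1.000,8.138)
cell (2,4): code 0110 → (2.000,4.749)–(3.000,4.654)
cell (2,7): code 1011 → (3.000,7.914)–(2.944,8.000)
cell (2,8): code 0001 → (2.944,8.000)–(2.000,8.509)
cell (3,4): code 0110 → (3.000,4.654)–(4.000,4.449)
cell (3,6): code 1011 → (4.000,6.026)–(3.326,7.000)
cell (3,7): code 0001 → (3.326,7.000)–(3.000,7.914)
cell (4,4): code 0010 → (4.000,4.449)–(4.554,5.000)
cell (4,5): code 0011 → (4.554,5.000)–(4.019,6.000)
cell (4,6): code 0001 → (4.019,6.000)–(4.000,6.026)
total: 16 segments, chained into 1 closed loop(s), length Σ = 12.981246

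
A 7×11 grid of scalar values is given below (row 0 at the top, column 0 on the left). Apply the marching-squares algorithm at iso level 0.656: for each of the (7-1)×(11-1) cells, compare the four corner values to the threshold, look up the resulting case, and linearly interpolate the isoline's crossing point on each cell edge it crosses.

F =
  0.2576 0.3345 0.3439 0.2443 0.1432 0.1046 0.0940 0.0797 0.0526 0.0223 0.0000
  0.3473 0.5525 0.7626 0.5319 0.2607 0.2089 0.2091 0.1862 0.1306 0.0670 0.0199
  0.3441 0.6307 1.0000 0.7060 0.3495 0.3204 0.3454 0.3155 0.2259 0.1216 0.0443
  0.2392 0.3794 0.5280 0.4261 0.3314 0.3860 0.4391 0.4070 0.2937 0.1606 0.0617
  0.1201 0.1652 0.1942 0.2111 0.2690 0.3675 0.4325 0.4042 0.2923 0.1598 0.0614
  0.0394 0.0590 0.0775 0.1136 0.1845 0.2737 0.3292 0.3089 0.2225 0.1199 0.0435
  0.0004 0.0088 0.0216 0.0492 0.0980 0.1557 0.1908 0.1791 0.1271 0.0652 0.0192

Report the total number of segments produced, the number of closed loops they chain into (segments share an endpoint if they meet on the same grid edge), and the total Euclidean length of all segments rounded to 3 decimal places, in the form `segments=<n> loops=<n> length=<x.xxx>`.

cell (0,1): code 0100 → (0.745,2.000)–(1.000,1.493)
cell (0,2): code 1000 → (1.000,2.462)–(0.745,2.000)
cell (1,1): code 0110 → (1.000,1.493)–(2.000,1.069)
cell (1,2): code 1101 → (1.713,3.000)–(1.000,2.462)
cell (1,3): code 1000 → (2.000,3.140)–(1.713,3.000)
cell (2,1): code 0010 → (2.000,1.069)–(2.729,2.000)
cell (2,2): code 0011 → (2.729,2.000)–(2.179,3.000)
cell (2,3): code 0001 → (2.179,3.000)–(2.000,3.140)
total: 8 segments, chained into 1 closed loop(s), length Σ = 5.945279

segments=8 loops=1 length=5.945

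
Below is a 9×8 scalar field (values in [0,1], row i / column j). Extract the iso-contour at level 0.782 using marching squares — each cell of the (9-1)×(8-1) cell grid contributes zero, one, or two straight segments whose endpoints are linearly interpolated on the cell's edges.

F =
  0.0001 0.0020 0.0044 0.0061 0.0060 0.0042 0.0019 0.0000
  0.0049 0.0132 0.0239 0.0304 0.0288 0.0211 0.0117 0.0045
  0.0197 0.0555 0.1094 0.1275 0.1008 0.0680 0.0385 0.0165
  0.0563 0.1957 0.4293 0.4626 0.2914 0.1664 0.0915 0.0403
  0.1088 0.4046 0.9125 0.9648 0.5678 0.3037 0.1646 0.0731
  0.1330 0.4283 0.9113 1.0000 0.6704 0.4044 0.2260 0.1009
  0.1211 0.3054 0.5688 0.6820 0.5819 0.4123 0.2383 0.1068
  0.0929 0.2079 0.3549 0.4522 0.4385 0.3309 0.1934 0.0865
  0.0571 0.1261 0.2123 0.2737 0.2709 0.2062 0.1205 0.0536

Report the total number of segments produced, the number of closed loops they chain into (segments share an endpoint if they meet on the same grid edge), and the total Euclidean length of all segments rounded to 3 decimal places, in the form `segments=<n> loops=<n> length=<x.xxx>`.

segments=8 loops=1 length=6.446

cell (3,1): code 0100 → (3.730,2.000)–(4.000,1.743)
cell (3,2): code 1100 → (3.636,3.000)–(3.730,2.000)
cell (3,3): code 1000 → (4.000,3.460)–(3.636,3.000)
cell (4,1): code 0110 → (4.000,1.743)–(5.000,1.732)
cell (4,3): code 1001 → (5.000,3.661)–(4.000,3.460)
cell (5,1): code 0010 → (5.000,1.732)–(5.378,2.000)
cell (5,2): code 0011 → (5.378,2.000)–(5.686,3.000)
cell (5,3): code 0001 → (5.686,3.000)–(5.000,3.661)
total: 8 segments, chained into 1 closed loop(s), length Σ = 6.445921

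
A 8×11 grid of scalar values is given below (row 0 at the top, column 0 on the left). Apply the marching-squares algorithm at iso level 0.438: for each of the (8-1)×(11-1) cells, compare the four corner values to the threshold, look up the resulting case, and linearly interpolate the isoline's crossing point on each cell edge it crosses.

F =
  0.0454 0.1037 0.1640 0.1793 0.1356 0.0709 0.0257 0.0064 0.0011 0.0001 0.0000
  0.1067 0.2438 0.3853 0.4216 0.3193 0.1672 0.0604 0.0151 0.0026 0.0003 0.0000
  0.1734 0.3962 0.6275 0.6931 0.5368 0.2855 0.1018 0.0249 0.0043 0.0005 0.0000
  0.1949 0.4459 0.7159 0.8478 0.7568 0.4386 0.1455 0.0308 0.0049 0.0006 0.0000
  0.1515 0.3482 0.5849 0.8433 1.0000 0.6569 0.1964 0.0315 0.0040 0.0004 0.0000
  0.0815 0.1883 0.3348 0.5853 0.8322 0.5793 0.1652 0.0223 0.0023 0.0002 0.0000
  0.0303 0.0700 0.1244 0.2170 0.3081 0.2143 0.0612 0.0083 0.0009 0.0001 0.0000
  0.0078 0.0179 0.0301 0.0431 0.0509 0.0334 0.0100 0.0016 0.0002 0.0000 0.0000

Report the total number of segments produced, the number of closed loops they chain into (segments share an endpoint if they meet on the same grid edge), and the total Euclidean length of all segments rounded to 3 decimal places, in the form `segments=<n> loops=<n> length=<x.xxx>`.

segments=18 loops=1 length=14.037

cell (1,1): code 0100 → (1.218,2.000)–(2.000,1.181)
cell (1,2): code 1100 → (1.060,3.000)–(1.218,2.000)
cell (1,3): code 1100 → (1.546,4.000)–(1.060,3.000)
cell (1,4): code 1000 → (2.000,4.393)–(1.546,4.000)
cell (2,0): code 0100 → (2.841,1.000)–(3.000,0.969)
cell (2,1): code 1110 → (2.000,1.181)–(2.841,1.000)
cell (2,4): code 1101 → (2.996,5.000)–(2.000,4.393)
cell (2,5): code 1000 → (3.000,5.002)–(2.996,5.000)
cell (3,0): code 0010 → (3.000,0.969)–(3.081,1.000)
cell (3,1): code 0111 → (3.081,1.000)–(4.000,1.379)
cell (3,5): code 1001 → (4.000,5.475)–(3.000,5.002)
cell (4,1): code 0010 → (4.000,1.379)–(4.587,2.000)
cell (4,2): code 0111 → (4.587,2.000)–(5.000,2.412)
cell (4,5): code 1001 → (5.000,5.341)–(4.000,5.475)
cell (5,2): code 0010 → (5.000,2.412)–(5.400,3.000)
cell (5,3): code 0011 → (5.400,3.000)–(5.752,4.000)
cell (5,4): code 0011 → (5.752,4.000)–(5.387,5.000)
cell (5,5): code 0001 → (5.387,5.000)–(5.000,5.341)
total: 18 segments, chained into 1 closed loop(s), length Σ = 14.036504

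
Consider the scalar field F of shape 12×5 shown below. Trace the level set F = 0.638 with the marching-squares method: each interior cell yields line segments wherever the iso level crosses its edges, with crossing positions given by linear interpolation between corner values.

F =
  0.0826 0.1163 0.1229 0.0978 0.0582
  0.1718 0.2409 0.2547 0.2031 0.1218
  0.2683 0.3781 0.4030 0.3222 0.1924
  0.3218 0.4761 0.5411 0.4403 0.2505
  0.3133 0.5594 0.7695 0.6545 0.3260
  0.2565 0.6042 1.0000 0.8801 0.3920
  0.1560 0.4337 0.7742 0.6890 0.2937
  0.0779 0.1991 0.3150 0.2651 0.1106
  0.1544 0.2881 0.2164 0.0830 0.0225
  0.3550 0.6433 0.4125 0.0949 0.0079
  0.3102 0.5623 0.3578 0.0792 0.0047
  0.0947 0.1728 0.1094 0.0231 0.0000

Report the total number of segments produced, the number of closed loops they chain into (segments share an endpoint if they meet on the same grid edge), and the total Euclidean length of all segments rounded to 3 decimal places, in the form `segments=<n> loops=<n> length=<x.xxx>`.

cell (3,1): code 0100 → (3.424,2.000)–(4.000,1.374)
cell (3,2): code 1100 → (3.923,3.000)–(3.424,2.000)
cell (3,3): code 1000 → (4.000,3.050)–(3.923,3.000)
cell (4,1): code 0110 → (4.000,1.374)–(5.000,1.085)
cell (4,3): code 1001 → (5.000,3.496)–(4.000,3.050)
cell (5,1): code 0110 → (5.000,1.085)–(6.000,1.600)
cell (5,3): code 1001 → (6.000,3.129)–(5.000,3.496)
cell (6,1): code 0010 → (6.000,1.600)–(6.297,2.000)
cell (6,2): code 0011 → (6.297,2.000)–(6.120,3.000)
cell (6,3): code 0001 → (6.120,3.000)–(6.000,3.129)
cell (8,0): code 0100 → (8.985,1.000)–(9.000,0.982)
cell (8,1): code 1000 → (9.000,1.023)–(8.985,1.000)
cell (9,0): code 0010 → (9.000,0.982)–(9.065,1.000)
cell (9,1): code 0001 → (9.065,1.000)–(9.000,1.023)
total: 14 segments, chained into 2 closed loop(s), length Σ = 8.263572

segments=14 loops=2 length=8.264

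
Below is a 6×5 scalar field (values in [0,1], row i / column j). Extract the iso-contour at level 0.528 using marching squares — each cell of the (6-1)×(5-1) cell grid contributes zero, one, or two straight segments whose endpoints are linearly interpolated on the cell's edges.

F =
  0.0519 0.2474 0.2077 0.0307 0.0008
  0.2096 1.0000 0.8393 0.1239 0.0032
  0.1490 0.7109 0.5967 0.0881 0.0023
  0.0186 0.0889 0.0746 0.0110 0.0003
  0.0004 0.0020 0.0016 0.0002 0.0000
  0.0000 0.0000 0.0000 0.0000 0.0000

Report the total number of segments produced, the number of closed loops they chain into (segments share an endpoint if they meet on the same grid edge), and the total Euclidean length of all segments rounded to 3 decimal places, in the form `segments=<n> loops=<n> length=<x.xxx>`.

cell (0,0): code 0100 → (0.373,1.000)–(1.000,0.403)
cell (0,1): code 1100 → (0.507,2.000)–(0.373,1.000)
cell (0,2): code 1000 → (1.000,2.435)–(0.507,2.000)
cell (1,0): code 0110 → (1.000,0.403)–(2.000,0.674)
cell (1,2): code 1001 → (2.000,2.135)–(1.000,2.435)
cell (2,0): code 0010 → (2.000,0.674)–(2.294,1.000)
cell (2,1): code 0011 → (2.294,1.000)–(2.132,2.000)
cell (2,2): code 0001 → (2.132,2.000)–(2.000,2.135)
total: 8 segments, chained into 1 closed loop(s), length Σ = 6.253073

segments=8 loops=1 length=6.253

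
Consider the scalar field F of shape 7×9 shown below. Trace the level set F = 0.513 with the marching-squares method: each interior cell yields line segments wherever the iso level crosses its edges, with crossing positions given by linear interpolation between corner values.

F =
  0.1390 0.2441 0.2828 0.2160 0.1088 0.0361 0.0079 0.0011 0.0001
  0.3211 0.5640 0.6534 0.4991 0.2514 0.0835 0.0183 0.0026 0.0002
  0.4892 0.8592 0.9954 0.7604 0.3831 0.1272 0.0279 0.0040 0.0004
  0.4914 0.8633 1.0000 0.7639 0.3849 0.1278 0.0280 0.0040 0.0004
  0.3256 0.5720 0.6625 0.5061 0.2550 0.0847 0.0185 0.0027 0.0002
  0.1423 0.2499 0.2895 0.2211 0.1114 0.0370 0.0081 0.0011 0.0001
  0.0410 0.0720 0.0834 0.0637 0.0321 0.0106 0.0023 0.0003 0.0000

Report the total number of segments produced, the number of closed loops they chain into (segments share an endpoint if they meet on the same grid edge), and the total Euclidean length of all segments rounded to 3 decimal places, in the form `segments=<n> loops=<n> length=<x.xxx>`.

cell (0,0): code 0100 → (0.841,1.000)–(1.000,0.790)
cell (0,1): code 1100 → (0.621,2.000)–(0.841,1.000)
cell (0,2): code 1000 → (1.000,2.910)–(0.621,2.000)
cell (1,0): code 0110 → (1.000,0.790)–(2.000,0.064)
cell (1,2): code 1101 → (1.053,3.000)–(1.000,2.910)
cell (1,3): code 1000 → (2.000,3.656)–(1.053,3.000)
cell (2,0): code 0110 → (2.000,0.064)–(3.000,0.058)
cell (2,3): code 1001 → (3.000,3.662)–(2.000,3.656)
cell (3,0): code 0110 → (3.000,0.058)–(4.000,0.761)
cell (3,2): code 1011 → (4.000,2.956)–(3.973,3.000)
cell (3,3): code 0001 → (3.973,3.000)–(3.000,3.662)
cell (4,0): code 0010 → (4.000,0.761)–(4.183,1.000)
cell (4,1): code 0011 → (4.183,1.000)–(4.401,2.000)
cell (4,2): code 0001 → (4.401,2.000)–(4.000,2.956)
total: 14 segments, chained into 1 closed loop(s), length Σ = 11.577099

segments=14 loops=1 length=11.577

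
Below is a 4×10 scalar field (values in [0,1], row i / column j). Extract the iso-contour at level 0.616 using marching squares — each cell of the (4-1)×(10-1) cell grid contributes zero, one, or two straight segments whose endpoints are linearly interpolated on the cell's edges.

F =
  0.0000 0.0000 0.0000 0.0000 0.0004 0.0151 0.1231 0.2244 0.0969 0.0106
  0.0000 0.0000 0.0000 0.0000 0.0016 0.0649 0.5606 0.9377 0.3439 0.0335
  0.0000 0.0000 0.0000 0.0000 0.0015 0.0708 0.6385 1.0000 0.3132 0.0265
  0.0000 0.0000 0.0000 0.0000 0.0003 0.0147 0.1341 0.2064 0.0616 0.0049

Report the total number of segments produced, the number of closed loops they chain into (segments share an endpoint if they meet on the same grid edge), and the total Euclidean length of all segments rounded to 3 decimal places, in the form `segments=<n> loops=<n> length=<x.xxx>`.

segments=8 loops=1 length=5.579

cell (0,6): code 0100 → (0.549,7.000)–(1.000,6.147)
cell (0,7): code 1000 → (1.000,7.542)–(0.549,7.000)
cell (1,5): code 0100 → (1.711,6.000)–(2.000,5.960)
cell (1,6): code 1110 → (1.000,6.147)–(1.711,6.000)
cell (1,7): code 1001 → (2.000,7.559)–(1.000,7.542)
cell (2,5): code 0010 → (2.000,5.960)–(2.045,6.000)
cell (2,6): code 0011 → (2.045,6.000)–(2.484,7.000)
cell (2,7): code 0001 → (2.484,7.000)–(2.000,7.559)
total: 8 segments, chained into 1 closed loop(s), length Σ = 5.579075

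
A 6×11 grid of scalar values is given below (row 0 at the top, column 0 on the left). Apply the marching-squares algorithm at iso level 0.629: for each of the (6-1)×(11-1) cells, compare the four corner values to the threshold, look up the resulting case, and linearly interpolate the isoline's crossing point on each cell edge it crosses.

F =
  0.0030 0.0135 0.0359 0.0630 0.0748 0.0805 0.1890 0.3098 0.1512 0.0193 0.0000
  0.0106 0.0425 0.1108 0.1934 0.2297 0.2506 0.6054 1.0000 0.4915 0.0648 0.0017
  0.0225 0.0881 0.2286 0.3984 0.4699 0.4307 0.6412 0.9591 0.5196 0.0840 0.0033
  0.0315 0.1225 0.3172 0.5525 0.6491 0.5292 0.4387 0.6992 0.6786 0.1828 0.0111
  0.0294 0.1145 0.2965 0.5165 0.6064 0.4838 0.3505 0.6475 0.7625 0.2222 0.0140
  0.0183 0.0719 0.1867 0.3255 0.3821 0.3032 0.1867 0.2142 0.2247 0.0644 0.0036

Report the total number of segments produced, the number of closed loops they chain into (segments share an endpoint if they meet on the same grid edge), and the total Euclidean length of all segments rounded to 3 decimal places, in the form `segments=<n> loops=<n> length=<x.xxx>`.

segments=18 loops=2 length=11.261

cell (0,6): code 0100 → (0.462,7.000)–(1.000,6.060)
cell (0,7): code 1000 → (1.000,7.730)–(0.462,7.000)
cell (1,5): code 0100 → (1.659,6.000)–(2.000,5.942)
cell (1,6): code 1110 → (1.000,6.060)–(1.659,6.000)
cell (1,7): code 1001 → (2.000,7.751)–(1.000,7.730)
cell (2,3): code 0100 → (2.888,4.000)–(3.000,3.792)
cell (2,4): code 1000 → (3.000,4.168)–(2.888,4.000)
cell (2,5): code 0010 → (2.000,5.942)–(2.060,6.000)
cell (2,6): code 0111 → (2.060,6.000)–(3.000,6.731)
cell (2,7): code 1101 → (2.688,8.000)–(2.000,7.751)
cell (2,8): code 1000 → (3.000,8.100)–(2.688,8.000)
cell (3,3): code 0010 → (3.000,3.792)–(3.471,4.000)
cell (3,4): code 0001 → (3.471,4.000)–(3.000,4.168)
cell (3,6): code 0110 → (3.000,6.731)–(4.000,6.938)
cell (3,8): code 1001 → (4.000,8.247)–(3.000,8.100)
cell (4,6): code 0010 → (4.000,6.938)–(4.043,7.000)
cell (4,7): code 0011 → (4.043,7.000)–(4.248,8.000)
cell (4,8): code 0001 → (4.248,8.000)–(4.000,8.247)
total: 18 segments, chained into 2 closed loop(s), length Σ = 11.261332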